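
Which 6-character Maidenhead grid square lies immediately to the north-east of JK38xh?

Longitude subsquare x = 23; +1 → 24, wraps to 0 = a, carry into square.
Longitude square 3; +1 → 4.
Latitude subsquare h = 7; +1 → 8 = i.

JK48ai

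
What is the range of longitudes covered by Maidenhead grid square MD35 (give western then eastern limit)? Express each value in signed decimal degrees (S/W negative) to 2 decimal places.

66.00, 68.00

Field M=12, D=3: +12·20° lon, +3·10° lat → SW at lon 60°, lat -60°.
Square 3, 5: +3·2° lon, +5·1° lat → SW at lon 66°, lat -55°.
Cell spans 2° lon × 1° lat.
west 66.00, east 68.00.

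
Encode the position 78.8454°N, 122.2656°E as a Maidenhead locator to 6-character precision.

PQ18du

Shift to the Maidenhead origin (180°W, 90°S): lon 302.2656, lat 168.8454.
Field: lon ⌊302.2656/20⌋ = 15 → P; lat ⌊168.8454/10⌋ = 16 → Q.
Square: lon ⌊2.2656/2⌋ = 1; lat ⌊8.8454/1⌋ = 8.
Subsquare: lon ⌊0.2656/0.0833333⌋ = 3 → d; lat ⌊0.8454/0.0416667⌋ = 20 → u.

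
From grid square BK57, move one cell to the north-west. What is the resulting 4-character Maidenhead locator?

Longitude square 5; −1 → 4.
Latitude square 7; +1 → 8.

BK48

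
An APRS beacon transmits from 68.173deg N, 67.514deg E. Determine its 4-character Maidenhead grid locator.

MP38

Add 180° to longitude and 90° to latitude: 247.51, 158.17.
Field (20°×10°, letters A–R): lon ⌊247.51/20⌋ = 12 → M; lat ⌊158.17/10⌋ = 15 → P.
Square (2°×1°, digits 0–9): lon ⌊7.51/2⌋ = 3; lat ⌊8.17/1⌋ = 8.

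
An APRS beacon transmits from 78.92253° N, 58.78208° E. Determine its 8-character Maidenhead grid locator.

Add 180° to longitude and 90° to latitude: 238.78208, 168.92253.
Field: lon ⌊238.78208/20⌋ = 11 → L; lat ⌊168.92253/10⌋ = 16 → Q.
Square: lon ⌊18.78208/2⌋ = 9; lat ⌊8.92253/1⌋ = 8.
Subsquare: lon ⌊0.78208/0.0833333⌋ = 9 → j; lat ⌊0.92253/0.0416667⌋ = 22 → w.
Extended square: lon ⌊0.03208/0.00833333⌋ = 3; lat ⌊0.00586/0.00416667⌋ = 1.

LQ98jw31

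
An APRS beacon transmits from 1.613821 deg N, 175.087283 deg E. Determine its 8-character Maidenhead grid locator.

RJ71no07

Shift to the Maidenhead origin (180°W, 90°S): lon 355.08728, lat 91.61382.
Field: 355.08728/20 → 17 → R, 91.61382/10 → 9 → J; chars RJ.
Square: 15.08728/2 → 7, 1.61382/1 → 1; chars 71.
Subsquare: 1.08728/0.0833333 → 13 → n, 0.61382/0.0416667 → 14 → o; chars no.
Extended square: 0.00395/0.00833333 → 0, 0.03049/0.00416667 → 7; chars 07.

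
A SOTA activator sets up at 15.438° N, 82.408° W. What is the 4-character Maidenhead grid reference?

EK85

Shift to the Maidenhead origin (180°W, 90°S): lon 97.59, lat 105.44.
Field: 97.59/20 → 4 → E, 105.44/10 → 10 → K; chars EK.
Square: 17.59/2 → 8, 5.44/1 → 5; chars 85.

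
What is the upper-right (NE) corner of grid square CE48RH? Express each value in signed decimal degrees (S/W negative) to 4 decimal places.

Field C=2, E=4: +2·20° lon, +4·10° lat → SW at lon -140°, lat -50°.
Square 4, 8: +4·2° lon, +8·1° lat → SW at lon -132°, lat -42°.
Subsquare r=17, h=7: +17·0.0833333° lon, +7·0.0416667° lat → SW at lon -130.583°, lat -41.7083°.
Cell spans 0.0833333° lon × 0.0416667° lat. NE corner is SW corner plus one full cell.
latitude -41.6667, longitude -130.5000.

-41.6667, -130.5000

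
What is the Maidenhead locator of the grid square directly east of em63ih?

Longitude subsquare i = 8; +1 → 9 = j.
The latitude characters are unchanged.

EM63jh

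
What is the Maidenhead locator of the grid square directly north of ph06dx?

PH07da

Latitude subsquare x = 23; +1 → 24, wraps to 0 = a, carry into square.
Latitude square 6; +1 → 7.
The longitude characters are unchanged.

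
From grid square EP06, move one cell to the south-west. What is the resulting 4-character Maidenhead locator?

DP95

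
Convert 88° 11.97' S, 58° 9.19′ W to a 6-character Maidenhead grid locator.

Offset from 180°W / 90°S: lon 121.8468°, lat 1.8005°.
Field: 121.8468/20 → 6 → G, 1.8005/10 → 0 → A; chars GA.
Square: 1.8468/2 → 0, 1.8005/1 → 1; chars 01.
Subsquare: 1.8468/0.0833333 → 22 → w, 0.8005/0.0416667 → 19 → t; chars wt.

GA01wt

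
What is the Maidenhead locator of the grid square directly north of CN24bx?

Latitude subsquare x = 23; +1 → 24, wraps to 0 = a, carry into square.
Latitude square 4; +1 → 5.
The longitude characters are unchanged.

CN25ba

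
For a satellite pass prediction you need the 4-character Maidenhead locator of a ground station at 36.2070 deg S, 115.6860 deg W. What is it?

Offset from 180°W / 90°S: lon 64.31°, lat 53.79°.
Field: 64.31/20 → 3 → D, 53.79/10 → 5 → F; chars DF.
Square: 4.31/2 → 2, 3.79/1 → 3; chars 23.

DF23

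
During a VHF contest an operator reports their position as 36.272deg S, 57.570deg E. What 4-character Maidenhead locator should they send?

Shift to the Maidenhead origin (180°W, 90°S): lon 237.57, lat 53.73.
Field: lon ⌊237.57/20⌋ = 11 → L; lat ⌊53.73/10⌋ = 5 → F.
Square: lon ⌊17.57/2⌋ = 8; lat ⌊3.73/1⌋ = 3.

LF83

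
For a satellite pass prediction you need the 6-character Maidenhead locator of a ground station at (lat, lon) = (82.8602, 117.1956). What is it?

Offset from 180°W / 90°S: lon 297.1956°, lat 172.8602°.
Field: lon ⌊297.1956/20⌋ = 14 → O; lat ⌊172.8602/10⌋ = 17 → R.
Square: lon ⌊17.1956/2⌋ = 8; lat ⌊2.8602/1⌋ = 2.
Subsquare: lon ⌊1.1956/0.0833333⌋ = 14 → o; lat ⌊0.8602/0.0416667⌋ = 20 → u.

OR82ou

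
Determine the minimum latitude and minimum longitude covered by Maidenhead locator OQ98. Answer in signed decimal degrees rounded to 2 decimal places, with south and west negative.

78.00, 118.00

Field O=14, Q=16: +14·20° lon, +16·10° lat → SW at lon 100°, lat 70°.
Square 9, 8: +9·2° lon, +8·1° lat → SW at lon 118°, lat 78°.
latitude 78.00, longitude 118.00.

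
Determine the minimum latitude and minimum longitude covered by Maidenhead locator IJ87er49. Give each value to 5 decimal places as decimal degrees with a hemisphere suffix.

Field I=8, J=9: +8·20° lon, +9·10° lat → SW at lon -20°, lat 0°.
Square 8, 7: +8·2° lon, +7·1° lat → SW at lon -4°, lat 7°.
Subsquare e=4, r=17: +4·0.0833333° lon, +17·0.0416667° lat → SW at lon -3.66667°, lat 7.70833°.
Extended square 4, 9: +4·0.00833333° lon, +9·0.00416667° lat → SW at lon -3.63333°, lat 7.74583°.
latitude 7.74583° N, longitude 3.63333° W.

7.74583° N, 3.63333° W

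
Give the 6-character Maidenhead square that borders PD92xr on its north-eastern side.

Longitude subsquare x = 23; +1 → 24, wraps to 0 = a, carry into square.
Longitude square 9; +1 → 10, wraps to 0, carry into field.
Longitude field P = 15; +1 → 16 = Q.
Latitude subsquare r = 17; +1 → 18 = s.

QD02as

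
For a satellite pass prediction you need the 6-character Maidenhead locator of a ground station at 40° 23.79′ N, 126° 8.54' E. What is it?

PN30bj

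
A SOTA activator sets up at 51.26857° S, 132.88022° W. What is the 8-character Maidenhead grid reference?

CD38nr45

Add 180° to longitude and 90° to latitude: 47.11978, 38.73143.
Field: lon ⌊47.11978/20⌋ = 2 → C; lat ⌊38.73143/10⌋ = 3 → D.
Square: lon ⌊7.11978/2⌋ = 3; lat ⌊8.73143/1⌋ = 8.
Subsquare: lon ⌊1.11978/0.0833333⌋ = 13 → n; lat ⌊0.73143/0.0416667⌋ = 17 → r.
Extended square: lon ⌊0.03645/0.00833333⌋ = 4; lat ⌊0.02310/0.00416667⌋ = 5.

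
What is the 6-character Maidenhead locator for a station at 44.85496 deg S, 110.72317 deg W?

Offset from 180°W / 90°S: lon 69.2768°, lat 45.1450°.
Field: lon ⌊69.2768/20⌋ = 3 → D; lat ⌊45.1450/10⌋ = 4 → E.
Square: lon ⌊9.2768/2⌋ = 4; lat ⌊5.1450/1⌋ = 5.
Subsquare: lon ⌊1.2768/0.0833333⌋ = 15 → p; lat ⌊0.1450/0.0416667⌋ = 3 → d.

DE45pd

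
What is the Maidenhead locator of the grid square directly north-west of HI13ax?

HI04xa

Longitude subsquare a = 0; −1 → -1, wraps to 23 = x, carry into square.
Longitude square 1; −1 → 0.
Latitude subsquare x = 23; +1 → 24, wraps to 0 = a, carry into square.
Latitude square 3; +1 → 4.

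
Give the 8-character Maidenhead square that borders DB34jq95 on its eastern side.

DB34kq05

Longitude extended square 9; +1 → 10, wraps to 0, carry into subsquare.
Longitude subsquare j = 9; +1 → 10 = k.
The latitude characters are unchanged.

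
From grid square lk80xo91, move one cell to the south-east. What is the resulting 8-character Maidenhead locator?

LK90ao00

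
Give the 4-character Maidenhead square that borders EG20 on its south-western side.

EF19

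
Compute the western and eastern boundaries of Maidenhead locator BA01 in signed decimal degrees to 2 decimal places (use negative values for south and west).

-160.00, -158.00

Field B=1, A=0: +1·20° lon, +0·10° lat → SW at lon -160°, lat -90°.
Square 0, 1: +0·2° lon, +1·1° lat → SW at lon -160°, lat -89°.
Cell spans 2° lon × 1° lat.
west -160.00, east -158.00.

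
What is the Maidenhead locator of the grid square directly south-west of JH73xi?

Longitude subsquare x = 23; −1 → 22 = w.
Latitude subsquare i = 8; −1 → 7 = h.

JH73wh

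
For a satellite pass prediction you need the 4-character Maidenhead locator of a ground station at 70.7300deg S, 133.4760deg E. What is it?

PB69

Add 180° to longitude and 90° to latitude: 313.48, 19.27.
Field: 313.48/20 → 15 → P, 19.27/10 → 1 → B; chars PB.
Square: 13.48/2 → 6, 9.27/1 → 9; chars 69.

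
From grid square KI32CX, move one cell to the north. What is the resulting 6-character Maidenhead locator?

KI33ca

Latitude subsquare x = 23; +1 → 24, wraps to 0 = a, carry into square.
Latitude square 2; +1 → 3.
The longitude characters are unchanged.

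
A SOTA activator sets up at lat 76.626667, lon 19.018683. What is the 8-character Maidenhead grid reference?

Add 180° to longitude and 90° to latitude: 199.01868, 166.62667.
Field: 199.01868/20 → 9 → J, 166.62667/10 → 16 → Q; chars JQ.
Square: 19.01868/2 → 9, 6.62667/1 → 6; chars 96.
Subsquare: 1.01868/0.0833333 → 12 → m, 0.62667/0.0416667 → 15 → p; chars mp.
Extended square: 0.01868/0.00833333 → 2, 0.00167/0.00416667 → 0; chars 20.

JQ96mp20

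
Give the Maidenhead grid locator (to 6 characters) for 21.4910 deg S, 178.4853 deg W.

Add 180° to longitude and 90° to latitude: 1.5147, 68.5090.
Field (20°×10°, letters A–R): lon ⌊1.5147/20⌋ = 0 → A; lat ⌊68.5090/10⌋ = 6 → G.
Square (2°×1°, digits 0–9): lon ⌊1.5147/2⌋ = 0; lat ⌊8.5090/1⌋ = 8.
Subsquare (5′×2.5′, letters a–x): lon ⌊1.5147/0.0833333⌋ = 18 → s; lat ⌊0.5090/0.0416667⌋ = 12 → m.

AG08sm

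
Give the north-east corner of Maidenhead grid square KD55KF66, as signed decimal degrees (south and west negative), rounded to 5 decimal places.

-54.76250, 30.89167

Field K=10, D=3: +10·20° lon, +3·10° lat → SW at lon 20°, lat -60°.
Square 5, 5: +5·2° lon, +5·1° lat → SW at lon 30°, lat -55°.
Subsquare k=10, f=5: +10·0.0833333° lon, +5·0.0416667° lat → SW at lon 30.8333°, lat -54.7917°.
Extended square 6, 6: +6·0.00833333° lon, +6·0.00416667° lat → SW at lon 30.8833°, lat -54.7667°.
Cell spans 0.00833333° lon × 0.00416667° lat. NE corner is SW corner plus one full cell.
latitude -54.76250, longitude 30.89167.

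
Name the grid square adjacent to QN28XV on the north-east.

QN38aw

Longitude subsquare x = 23; +1 → 24, wraps to 0 = a, carry into square.
Longitude square 2; +1 → 3.
Latitude subsquare v = 21; +1 → 22 = w.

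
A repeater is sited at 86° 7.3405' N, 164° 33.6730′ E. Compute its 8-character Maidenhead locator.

RR26gc79

Offset from 180°W / 90°S: lon 344.56122°, lat 176.12234°.
Field: 344.56122/20 → 17 → R, 176.12234/10 → 17 → R; chars RR.
Square: 4.56122/2 → 2, 6.12234/1 → 6; chars 26.
Subsquare: 0.56122/0.0833333 → 6 → g, 0.12234/0.0416667 → 2 → c; chars gc.
Extended square: 0.06122/0.00833333 → 7, 0.03901/0.00416667 → 9; chars 79.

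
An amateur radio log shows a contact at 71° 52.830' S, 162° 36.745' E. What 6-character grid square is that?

RB18hc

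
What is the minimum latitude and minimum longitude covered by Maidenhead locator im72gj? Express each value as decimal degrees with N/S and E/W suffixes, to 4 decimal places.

32.3750° N, 5.5000° W

Field I=8, M=12: +8·20° lon, +12·10° lat → SW at lon -20°, lat 30°.
Square 7, 2: +7·2° lon, +2·1° lat → SW at lon -6°, lat 32°.
Subsquare g=6, j=9: +6·0.0833333° lon, +9·0.0416667° lat → SW at lon -5.5°, lat 32.375°.
latitude 32.3750° N, longitude 5.5000° W.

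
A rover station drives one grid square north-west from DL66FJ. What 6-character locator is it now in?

Longitude subsquare f = 5; −1 → 4 = e.
Latitude subsquare j = 9; +1 → 10 = k.

DL66ek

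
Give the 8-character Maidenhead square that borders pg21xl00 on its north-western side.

PG21wl91

Longitude extended square 0; −1 → -1, wraps to 9, carry into subsquare.
Longitude subsquare x = 23; −1 → 22 = w.
Latitude extended square 0; +1 → 1.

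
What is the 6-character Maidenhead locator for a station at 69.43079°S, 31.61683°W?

Offset from 180°W / 90°S: lon 148.3832°, lat 20.5692°.
Field (20°×10°, letters A–R): 148.3832/20 → 7 → H, 20.5692/10 → 2 → C; chars HC.
Square (2°×1°, digits 0–9): 8.3832/2 → 4, 0.5692/1 → 0; chars 40.
Subsquare (5′×2.5′, letters a–x): 0.3832/0.0833333 → 4 → e, 0.5692/0.0416667 → 13 → n; chars en.

HC40en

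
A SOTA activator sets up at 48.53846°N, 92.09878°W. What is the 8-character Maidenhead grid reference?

EN38wm89

Shift to the Maidenhead origin (180°W, 90°S): lon 87.90122, lat 138.53846.
Field (20°×10°, letters A–R): 87.90122/20 → 4 → E, 138.53846/10 → 13 → N; chars EN.
Square (2°×1°, digits 0–9): 7.90122/2 → 3, 8.53846/1 → 8; chars 38.
Subsquare (5′×2.5′, letters a–x): 1.90122/0.0833333 → 22 → w, 0.53846/0.0416667 → 12 → m; chars wm.
Extended square (30″×15″, digits 0–9): 0.06789/0.00833333 → 8, 0.03846/0.00416667 → 9; chars 89.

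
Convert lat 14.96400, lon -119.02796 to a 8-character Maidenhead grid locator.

DK04lx61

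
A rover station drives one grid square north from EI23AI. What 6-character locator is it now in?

Latitude subsquare i = 8; +1 → 9 = j.
The longitude characters are unchanged.

EI23aj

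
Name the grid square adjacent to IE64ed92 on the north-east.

Longitude extended square 9; +1 → 10, wraps to 0, carry into subsquare.
Longitude subsquare e = 4; +1 → 5 = f.
Latitude extended square 2; +1 → 3.

IE64fd03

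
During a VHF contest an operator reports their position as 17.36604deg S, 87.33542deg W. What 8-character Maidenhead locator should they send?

Shift to the Maidenhead origin (180°W, 90°S): lon 92.66458, lat 72.63396.
Field: lon ⌊92.66458/20⌋ = 4 → E; lat ⌊72.63396/10⌋ = 7 → H.
Square: lon ⌊12.66458/2⌋ = 6; lat ⌊2.63396/1⌋ = 2.
Subsquare: lon ⌊0.66458/0.0833333⌋ = 7 → h; lat ⌊0.63396/0.0416667⌋ = 15 → p.
Extended square: lon ⌊0.08125/0.00833333⌋ = 9; lat ⌊0.00896/0.00416667⌋ = 2.

EH62hp92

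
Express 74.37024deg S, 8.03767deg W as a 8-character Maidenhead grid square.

Shift to the Maidenhead origin (180°W, 90°S): lon 171.96233, lat 15.62976.
Field: 171.96233/20 → 8 → I, 15.62976/10 → 1 → B; chars IB.
Square: 11.96233/2 → 5, 5.62976/1 → 5; chars 55.
Subsquare: 1.96233/0.0833333 → 23 → x, 0.62976/0.0416667 → 15 → p; chars xp.
Extended square: 0.04566/0.00833333 → 5, 0.00476/0.00416667 → 1; chars 51.

IB55xp51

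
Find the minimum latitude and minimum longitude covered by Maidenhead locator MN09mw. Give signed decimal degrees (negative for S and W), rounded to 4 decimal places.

Field M=12, N=13: +12·20° lon, +13·10° lat → SW at lon 60°, lat 40°.
Square 0, 9: +0·2° lon, +9·1° lat → SW at lon 60°, lat 49°.
Subsquare m=12, w=22: +12·0.0833333° lon, +22·0.0416667° lat → SW at lon 61°, lat 49.9167°.
latitude 49.9167, longitude 61.0000.

49.9167, 61.0000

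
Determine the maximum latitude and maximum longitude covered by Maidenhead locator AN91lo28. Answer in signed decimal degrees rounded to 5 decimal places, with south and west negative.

41.62083, -161.05833

Field A=0, N=13: +0·20° lon, +13·10° lat → SW at lon -180°, lat 40°.
Square 9, 1: +9·2° lon, +1·1° lat → SW at lon -162°, lat 41°.
Subsquare l=11, o=14: +11·0.0833333° lon, +14·0.0416667° lat → SW at lon -161.083°, lat 41.5833°.
Extended square 2, 8: +2·0.00833333° lon, +8·0.00416667° lat → SW at lon -161.067°, lat 41.6167°.
Cell spans 0.00833333° lon × 0.00416667° lat. NE corner is SW corner plus one full cell.
latitude 41.62083, longitude -161.05833.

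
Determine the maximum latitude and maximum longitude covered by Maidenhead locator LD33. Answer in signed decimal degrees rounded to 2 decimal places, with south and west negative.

Field L=11, D=3: +11·20° lon, +3·10° lat → SW at lon 40°, lat -60°.
Square 3, 3: +3·2° lon, +3·1° lat → SW at lon 46°, lat -57°.
Cell spans 2° lon × 1° lat. NE corner is SW corner plus one full cell.
latitude -56.00, longitude 48.00.

-56.00, 48.00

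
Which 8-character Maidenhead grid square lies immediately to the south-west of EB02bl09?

Longitude extended square 0; −1 → -1, wraps to 9, carry into subsquare.
Longitude subsquare b = 1; −1 → 0 = a.
Latitude extended square 9; −1 → 8.

EB02al98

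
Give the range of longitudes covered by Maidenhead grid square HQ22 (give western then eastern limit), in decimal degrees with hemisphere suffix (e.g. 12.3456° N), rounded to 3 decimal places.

Field H=7, Q=16: +7·20° lon, +16·10° lat → SW at lon -40°, lat 70°.
Square 2, 2: +2·2° lon, +2·1° lat → SW at lon -36°, lat 72°.
Cell spans 2° lon × 1° lat.
west 36.000° W, east 34.000° W.

36.000° W, 34.000° W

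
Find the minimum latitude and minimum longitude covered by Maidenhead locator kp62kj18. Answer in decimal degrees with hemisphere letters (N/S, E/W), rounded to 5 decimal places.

62.40833° N, 32.84167° E

Field K=10, P=15: +10·20° lon, +15·10° lat → SW at lon 20°, lat 60°.
Square 6, 2: +6·2° lon, +2·1° lat → SW at lon 32°, lat 62°.
Subsquare k=10, j=9: +10·0.0833333° lon, +9·0.0416667° lat → SW at lon 32.8333°, lat 62.375°.
Extended square 1, 8: +1·0.00833333° lon, +8·0.00416667° lat → SW at lon 32.8417°, lat 62.4083°.
latitude 62.40833° N, longitude 32.84167° E.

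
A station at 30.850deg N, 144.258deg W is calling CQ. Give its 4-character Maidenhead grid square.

BM70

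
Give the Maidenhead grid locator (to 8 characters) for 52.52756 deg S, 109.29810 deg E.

OD47pl53

Shift to the Maidenhead origin (180°W, 90°S): lon 289.29810, lat 37.47244.
Field (20°×10°, letters A–R): 289.29810/20 → 14 → O, 37.47244/10 → 3 → D; chars OD.
Square (2°×1°, digits 0–9): 9.29810/2 → 4, 7.47244/1 → 7; chars 47.
Subsquare (5′×2.5′, letters a–x): 1.29810/0.0833333 → 15 → p, 0.47244/0.0416667 → 11 → l; chars pl.
Extended square (30″×15″, digits 0–9): 0.04810/0.00833333 → 5, 0.01411/0.00416667 → 3; chars 53.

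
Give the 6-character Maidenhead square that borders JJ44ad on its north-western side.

JJ34xe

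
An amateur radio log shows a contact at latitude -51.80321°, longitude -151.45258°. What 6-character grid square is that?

Shift to the Maidenhead origin (180°W, 90°S): lon 28.5474, lat 38.1968.
Field: lon ⌊28.5474/20⌋ = 1 → B; lat ⌊38.1968/10⌋ = 3 → D.
Square: lon ⌊8.5474/2⌋ = 4; lat ⌊8.1968/1⌋ = 8.
Subsquare: lon ⌊0.5474/0.0833333⌋ = 6 → g; lat ⌊0.1968/0.0416667⌋ = 4 → e.

BD48ge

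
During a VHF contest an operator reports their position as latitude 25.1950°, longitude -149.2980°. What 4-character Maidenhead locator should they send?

Shift to the Maidenhead origin (180°W, 90°S): lon 30.70, lat 115.19.
Field: 30.70/20 → 1 → B, 115.19/10 → 11 → L; chars BL.
Square: 10.70/2 → 5, 5.19/1 → 5; chars 55.

BL55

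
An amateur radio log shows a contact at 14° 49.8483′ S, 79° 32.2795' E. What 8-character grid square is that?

MH95se40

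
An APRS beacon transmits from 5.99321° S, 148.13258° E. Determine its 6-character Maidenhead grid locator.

QI44ba

Shift to the Maidenhead origin (180°W, 90°S): lon 328.1326, lat 84.0068.
Field: lon ⌊328.1326/20⌋ = 16 → Q; lat ⌊84.0068/10⌋ = 8 → I.
Square: lon ⌊8.1326/2⌋ = 4; lat ⌊4.0068/1⌋ = 4.
Subsquare: lon ⌊0.1326/0.0833333⌋ = 1 → b; lat ⌊0.0068/0.0416667⌋ = 0 → a.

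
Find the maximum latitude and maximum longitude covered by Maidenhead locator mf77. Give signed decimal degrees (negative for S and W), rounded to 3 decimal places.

-32.000, 76.000

Field M=12, F=5: +12·20° lon, +5·10° lat → SW at lon 60°, lat -40°.
Square 7, 7: +7·2° lon, +7·1° lat → SW at lon 74°, lat -33°.
Cell spans 2° lon × 1° lat. NE corner is SW corner plus one full cell.
latitude -32.000, longitude 76.000.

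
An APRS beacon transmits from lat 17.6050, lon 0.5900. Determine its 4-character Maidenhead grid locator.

JK07

Shift to the Maidenhead origin (180°W, 90°S): lon 180.59, lat 107.61.
Field: lon ⌊180.59/20⌋ = 9 → J; lat ⌊107.61/10⌋ = 10 → K.
Square: lon ⌊0.59/2⌋ = 0; lat ⌊7.61/1⌋ = 7.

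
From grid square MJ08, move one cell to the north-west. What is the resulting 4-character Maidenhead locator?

LJ99

Longitude square 0; −1 → -1, wraps to 9, carry into field.
Longitude field M = 12; −1 → 11 = L.
Latitude square 8; +1 → 9.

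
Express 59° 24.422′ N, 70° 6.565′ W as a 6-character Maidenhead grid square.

Offset from 180°W / 90°S: lon 109.8906°, lat 149.4070°.
Field: 109.8906/20 → 5 → F, 149.4070/10 → 14 → O; chars FO.
Square: 9.8906/2 → 4, 9.4070/1 → 9; chars 49.
Subsquare: 1.8906/0.0833333 → 22 → w, 0.4070/0.0416667 → 9 → j; chars wj.

FO49wj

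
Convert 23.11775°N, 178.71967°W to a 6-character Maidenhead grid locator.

AL03pc

Add 180° to longitude and 90° to latitude: 1.2803, 113.1178.
Field: 1.2803/20 → 0 → A, 113.1178/10 → 11 → L; chars AL.
Square: 1.2803/2 → 0, 3.1178/1 → 3; chars 03.
Subsquare: 1.2803/0.0833333 → 15 → p, 0.1178/0.0416667 → 2 → c; chars pc.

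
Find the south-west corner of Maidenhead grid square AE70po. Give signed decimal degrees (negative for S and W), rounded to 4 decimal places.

Field A=0, E=4: +0·20° lon, +4·10° lat → SW at lon -180°, lat -50°.
Square 7, 0: +7·2° lon, +0·1° lat → SW at lon -166°, lat -50°.
Subsquare p=15, o=14: +15·0.0833333° lon, +14·0.0416667° lat → SW at lon -164.75°, lat -49.4167°.
latitude -49.4167, longitude -164.7500.

-49.4167, -164.7500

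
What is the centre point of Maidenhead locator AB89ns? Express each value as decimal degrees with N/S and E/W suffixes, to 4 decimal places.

Field A=0, B=1: +0·20° lon, +1·10° lat → SW at lon -180°, lat -80°.
Square 8, 9: +8·2° lon, +9·1° lat → SW at lon -164°, lat -71°.
Subsquare n=13, s=18: +13·0.0833333° lon, +18·0.0416667° lat → SW at lon -162.917°, lat -70.25°.
Cell spans 0.0833333° lon × 0.0416667° lat. Centre is SW corner plus half of each.
latitude 70.2292° S, longitude 162.8750° W.

70.2292° S, 162.8750° W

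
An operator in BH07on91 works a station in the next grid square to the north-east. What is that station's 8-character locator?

BH07pn02

Longitude extended square 9; +1 → 10, wraps to 0, carry into subsquare.
Longitude subsquare o = 14; +1 → 15 = p.
Latitude extended square 1; +1 → 2.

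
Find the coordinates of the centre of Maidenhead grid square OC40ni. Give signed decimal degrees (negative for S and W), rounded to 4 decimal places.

Field O=14, C=2: +14·20° lon, +2·10° lat → SW at lon 100°, lat -70°.
Square 4, 0: +4·2° lon, +0·1° lat → SW at lon 108°, lat -70°.
Subsquare n=13, i=8: +13·0.0833333° lon, +8·0.0416667° lat → SW at lon 109.083°, lat -69.6667°.
Cell spans 0.0833333° lon × 0.0416667° lat. Centre is SW corner plus half of each.
latitude -69.6458, longitude 109.1250.

-69.6458, 109.1250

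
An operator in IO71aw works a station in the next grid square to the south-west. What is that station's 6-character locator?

IO61xv

Longitude subsquare a = 0; −1 → -1, wraps to 23 = x, carry into square.
Longitude square 7; −1 → 6.
Latitude subsquare w = 22; −1 → 21 = v.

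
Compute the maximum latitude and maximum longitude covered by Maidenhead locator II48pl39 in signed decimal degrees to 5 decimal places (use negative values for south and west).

-1.50000, -10.71667

Field I=8, I=8: +8·20° lon, +8·10° lat → SW at lon -20°, lat -10°.
Square 4, 8: +4·2° lon, +8·1° lat → SW at lon -12°, lat -2°.
Subsquare p=15, l=11: +15·0.0833333° lon, +11·0.0416667° lat → SW at lon -10.75°, lat -1.54167°.
Extended square 3, 9: +3·0.00833333° lon, +9·0.00416667° lat → SW at lon -10.725°, lat -1.50417°.
Cell spans 0.00833333° lon × 0.00416667° lat. NE corner is SW corner plus one full cell.
latitude -1.50000, longitude -10.71667.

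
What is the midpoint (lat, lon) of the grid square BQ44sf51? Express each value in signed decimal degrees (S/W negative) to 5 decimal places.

Field B=1, Q=16: +1·20° lon, +16·10° lat → SW at lon -160°, lat 70°.
Square 4, 4: +4·2° lon, +4·1° lat → SW at lon -152°, lat 74°.
Subsquare s=18, f=5: +18·0.0833333° lon, +5·0.0416667° lat → SW at lon -150.5°, lat 74.2083°.
Extended square 5, 1: +5·0.00833333° lon, +1·0.00416667° lat → SW at lon -150.458°, lat 74.2125°.
Cell spans 0.00833333° lon × 0.00416667° lat. Centre is SW corner plus half of each.
latitude 74.21458, longitude -150.45417.

74.21458, -150.45417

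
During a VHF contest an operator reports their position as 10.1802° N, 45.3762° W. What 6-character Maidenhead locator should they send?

GK70he

Shift to the Maidenhead origin (180°W, 90°S): lon 134.6238, lat 100.1802.
Field: lon ⌊134.6238/20⌋ = 6 → G; lat ⌊100.1802/10⌋ = 10 → K.
Square: lon ⌊14.6238/2⌋ = 7; lat ⌊0.1802/1⌋ = 0.
Subsquare: lon ⌊0.6238/0.0833333⌋ = 7 → h; lat ⌊0.1802/0.0416667⌋ = 4 → e.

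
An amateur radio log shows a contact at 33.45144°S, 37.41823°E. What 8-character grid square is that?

Offset from 180°W / 90°S: lon 217.41823°, lat 56.54856°.
Field (20°×10°, letters A–R): 217.41823/20 → 10 → K, 56.54856/10 → 5 → F; chars KF.
Square (2°×1°, digits 0–9): 17.41823/2 → 8, 6.54856/1 → 6; chars 86.
Subsquare (5′×2.5′, letters a–x): 1.41823/0.0833333 → 17 → r, 0.54856/0.0416667 → 13 → n; chars rn.
Extended square (30″×15″, digits 0–9): 0.00156/0.00833333 → 0, 0.00689/0.00416667 → 1; chars 01.

KF86rn01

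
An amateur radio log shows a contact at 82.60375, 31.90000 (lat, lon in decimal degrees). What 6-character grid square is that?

KR52wo

Offset from 180°W / 90°S: lon 211.9000°, lat 172.6037°.
Field: lon ⌊211.9000/20⌋ = 10 → K; lat ⌊172.6037/10⌋ = 17 → R.
Square: lon ⌊11.9000/2⌋ = 5; lat ⌊2.6037/1⌋ = 2.
Subsquare: lon ⌊1.9000/0.0833333⌋ = 22 → w; lat ⌊0.6037/0.0416667⌋ = 14 → o.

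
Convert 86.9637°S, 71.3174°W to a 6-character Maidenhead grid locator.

Add 180° to longitude and 90° to latitude: 108.6826, 3.0363.
Field: lon ⌊108.6826/20⌋ = 5 → F; lat ⌊3.0363/10⌋ = 0 → A.
Square: lon ⌊8.6826/2⌋ = 4; lat ⌊3.0363/1⌋ = 3.
Subsquare: lon ⌊0.6826/0.0833333⌋ = 8 → i; lat ⌊0.0363/0.0416667⌋ = 0 → a.

FA43ia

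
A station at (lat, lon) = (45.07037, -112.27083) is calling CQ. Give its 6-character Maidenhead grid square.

Add 180° to longitude and 90° to latitude: 67.7292, 135.0704.
Field: lon ⌊67.7292/20⌋ = 3 → D; lat ⌊135.0704/10⌋ = 13 → N.
Square: lon ⌊7.7292/2⌋ = 3; lat ⌊5.0704/1⌋ = 5.
Subsquare: lon ⌊1.7292/0.0833333⌋ = 20 → u; lat ⌊0.0704/0.0416667⌋ = 1 → b.

DN35ub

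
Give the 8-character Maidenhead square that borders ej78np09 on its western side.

EJ78mp99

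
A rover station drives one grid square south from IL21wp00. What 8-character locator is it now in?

IL21wo09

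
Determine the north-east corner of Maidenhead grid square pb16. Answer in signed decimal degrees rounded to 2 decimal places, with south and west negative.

-73.00, 124.00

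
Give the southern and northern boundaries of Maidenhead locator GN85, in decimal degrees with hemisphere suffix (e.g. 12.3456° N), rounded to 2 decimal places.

Field G=6, N=13: +6·20° lon, +13·10° lat → SW at lon -60°, lat 40°.
Square 8, 5: +8·2° lon, +5·1° lat → SW at lon -44°, lat 45°.
Cell spans 2° lon × 1° lat.
south 45.00° N, north 46.00° N.

45.00° N, 46.00° N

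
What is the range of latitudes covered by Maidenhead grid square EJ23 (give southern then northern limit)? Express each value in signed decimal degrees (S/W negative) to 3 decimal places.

3.000, 4.000

Field E=4, J=9: +4·20° lon, +9·10° lat → SW at lon -100°, lat 0°.
Square 2, 3: +2·2° lon, +3·1° lat → SW at lon -96°, lat 3°.
Cell spans 2° lon × 1° lat.
south 3.000, north 4.000.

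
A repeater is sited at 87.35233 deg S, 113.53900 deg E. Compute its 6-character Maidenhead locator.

OA62sp

Offset from 180°W / 90°S: lon 293.5390°, lat 2.6477°.
Field: lon ⌊293.5390/20⌋ = 14 → O; lat ⌊2.6477/10⌋ = 0 → A.
Square: lon ⌊13.5390/2⌋ = 6; lat ⌊2.6477/1⌋ = 2.
Subsquare: lon ⌊1.5390/0.0833333⌋ = 18 → s; lat ⌊0.6477/0.0416667⌋ = 15 → p.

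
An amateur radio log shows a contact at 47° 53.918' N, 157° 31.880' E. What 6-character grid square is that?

Add 180° to longitude and 90° to latitude: 337.5313, 137.8986.
Field (20°×10°, letters A–R): 337.5313/20 → 16 → Q, 137.8986/10 → 13 → N; chars QN.
Square (2°×1°, digits 0–9): 17.5313/2 → 8, 7.8986/1 → 7; chars 87.
Subsquare (5′×2.5′, letters a–x): 1.5313/0.0833333 → 18 → s, 0.8986/0.0416667 → 21 → v; chars sv.

QN87sv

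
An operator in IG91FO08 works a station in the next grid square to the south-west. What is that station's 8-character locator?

IG91eo97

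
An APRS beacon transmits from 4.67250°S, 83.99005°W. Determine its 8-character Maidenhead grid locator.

EI85ah18

Offset from 180°W / 90°S: lon 96.00995°, lat 85.32750°.
Field (20°×10°, letters A–R): lon ⌊96.00995/20⌋ = 4 → E; lat ⌊85.32750/10⌋ = 8 → I.
Square (2°×1°, digits 0–9): lon ⌊16.00995/2⌋ = 8; lat ⌊5.32750/1⌋ = 5.
Subsquare (5′×2.5′, letters a–x): lon ⌊0.00995/0.0833333⌋ = 0 → a; lat ⌊0.32750/0.0416667⌋ = 7 → h.
Extended square (30″×15″, digits 0–9): lon ⌊0.00995/0.00833333⌋ = 1; lat ⌊0.03583/0.00416667⌋ = 8.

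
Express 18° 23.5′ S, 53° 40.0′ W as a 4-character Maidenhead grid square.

Add 180° to longitude and 90° to latitude: 126.33, 71.61.
Field: lon ⌊126.33/20⌋ = 6 → G; lat ⌊71.61/10⌋ = 7 → H.
Square: lon ⌊6.33/2⌋ = 3; lat ⌊1.61/1⌋ = 1.

GH31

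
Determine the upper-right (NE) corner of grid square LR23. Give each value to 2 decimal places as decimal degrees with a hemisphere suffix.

84.00° N, 46.00° E

Field L=11, R=17: +11·20° lon, +17·10° lat → SW at lon 40°, lat 80°.
Square 2, 3: +2·2° lon, +3·1° lat → SW at lon 44°, lat 83°.
Cell spans 2° lon × 1° lat. NE corner is SW corner plus one full cell.
latitude 84.00° N, longitude 46.00° E.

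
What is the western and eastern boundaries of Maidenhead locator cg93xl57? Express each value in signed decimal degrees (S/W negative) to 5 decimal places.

Field C=2, G=6: +2·20° lon, +6·10° lat → SW at lon -140°, lat -30°.
Square 9, 3: +9·2° lon, +3·1° lat → SW at lon -122°, lat -27°.
Subsquare x=23, l=11: +23·0.0833333° lon, +11·0.0416667° lat → SW at lon -120.083°, lat -26.5417°.
Extended square 5, 7: +5·0.00833333° lon, +7·0.00416667° lat → SW at lon -120.042°, lat -26.5125°.
Cell spans 0.00833333° lon × 0.00416667° lat.
west -120.04167, east -120.03333.

-120.04167, -120.03333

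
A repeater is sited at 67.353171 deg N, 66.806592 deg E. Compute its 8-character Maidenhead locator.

MP37ji64

Add 180° to longitude and 90° to latitude: 246.80659, 157.35317.
Field (20°×10°, letters A–R): lon ⌊246.80659/20⌋ = 12 → M; lat ⌊157.35317/10⌋ = 15 → P.
Square (2°×1°, digits 0–9): lon ⌊6.80659/2⌋ = 3; lat ⌊7.35317/1⌋ = 7.
Subsquare (5′×2.5′, letters a–x): lon ⌊0.80659/0.0833333⌋ = 9 → j; lat ⌊0.35317/0.0416667⌋ = 8 → i.
Extended square (30″×15″, digits 0–9): lon ⌊0.05659/0.00833333⌋ = 6; lat ⌊0.01984/0.00416667⌋ = 4.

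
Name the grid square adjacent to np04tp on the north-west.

Longitude subsquare t = 19; −1 → 18 = s.
Latitude subsquare p = 15; +1 → 16 = q.

NP04sq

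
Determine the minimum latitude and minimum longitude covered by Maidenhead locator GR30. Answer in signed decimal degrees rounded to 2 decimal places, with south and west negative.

80.00, -54.00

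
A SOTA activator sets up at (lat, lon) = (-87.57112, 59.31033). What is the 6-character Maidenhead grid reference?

LA92pk

Offset from 180°W / 90°S: lon 239.3103°, lat 2.4289°.
Field (20°×10°, letters A–R): 239.3103/20 → 11 → L, 2.4289/10 → 0 → A; chars LA.
Square (2°×1°, digits 0–9): 19.3103/2 → 9, 2.4289/1 → 2; chars 92.
Subsquare (5′×2.5′, letters a–x): 1.3103/0.0833333 → 15 → p, 0.4289/0.0416667 → 10 → k; chars pk.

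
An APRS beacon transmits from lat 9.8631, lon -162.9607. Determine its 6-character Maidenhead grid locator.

Shift to the Maidenhead origin (180°W, 90°S): lon 17.0393, lat 99.8631.
Field (20°×10°, letters A–R): lon ⌊17.0393/20⌋ = 0 → A; lat ⌊99.8631/10⌋ = 9 → J.
Square (2°×1°, digits 0–9): lon ⌊17.0393/2⌋ = 8; lat ⌊9.8631/1⌋ = 9.
Subsquare (5′×2.5′, letters a–x): lon ⌊1.0393/0.0833333⌋ = 12 → m; lat ⌊0.8631/0.0416667⌋ = 20 → u.

AJ89mu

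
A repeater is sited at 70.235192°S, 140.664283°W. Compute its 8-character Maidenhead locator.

Offset from 180°W / 90°S: lon 39.33572°, lat 19.76481°.
Field: 39.33572/20 → 1 → B, 19.76481/10 → 1 → B; chars BB.
Square: 19.33572/2 → 9, 9.76481/1 → 9; chars 99.
Subsquare: 1.33572/0.0833333 → 16 → q, 0.76481/0.0416667 → 18 → s; chars qs.
Extended square: 0.00238/0.00833333 → 0, 0.01481/0.00416667 → 3; chars 03.

BB99qs03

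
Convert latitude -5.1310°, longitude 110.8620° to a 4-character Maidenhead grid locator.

Offset from 180°W / 90°S: lon 290.86°, lat 84.87°.
Field: lon ⌊290.86/20⌋ = 14 → O; lat ⌊84.87/10⌋ = 8 → I.
Square: lon ⌊10.86/2⌋ = 5; lat ⌊4.87/1⌋ = 4.

OI54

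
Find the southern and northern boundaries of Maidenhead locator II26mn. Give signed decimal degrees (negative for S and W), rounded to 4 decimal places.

-3.4583, -3.4167

Field I=8, I=8: +8·20° lon, +8·10° lat → SW at lon -20°, lat -10°.
Square 2, 6: +2·2° lon, +6·1° lat → SW at lon -16°, lat -4°.
Subsquare m=12, n=13: +12·0.0833333° lon, +13·0.0416667° lat → SW at lon -15°, lat -3.45833°.
Cell spans 0.0833333° lon × 0.0416667° lat.
south -3.4583, north -3.4167.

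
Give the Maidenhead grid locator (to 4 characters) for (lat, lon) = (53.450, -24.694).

HO73

Offset from 180°W / 90°S: lon 155.31°, lat 143.45°.
Field: 155.31/20 → 7 → H, 143.45/10 → 14 → O; chars HO.
Square: 15.31/2 → 7, 3.45/1 → 3; chars 73.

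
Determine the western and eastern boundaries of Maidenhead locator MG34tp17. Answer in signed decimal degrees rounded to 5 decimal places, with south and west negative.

Field M=12, G=6: +12·20° lon, +6·10° lat → SW at lon 60°, lat -30°.
Square 3, 4: +3·2° lon, +4·1° lat → SW at lon 66°, lat -26°.
Subsquare t=19, p=15: +19·0.0833333° lon, +15·0.0416667° lat → SW at lon 67.5833°, lat -25.375°.
Extended square 1, 7: +1·0.00833333° lon, +7·0.00416667° lat → SW at lon 67.5917°, lat -25.3458°.
Cell spans 0.00833333° lon × 0.00416667° lat.
west 67.59167, east 67.60000.

67.59167, 67.60000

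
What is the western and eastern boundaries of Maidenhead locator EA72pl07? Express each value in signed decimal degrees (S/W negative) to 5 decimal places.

-84.75000, -84.74167

Field E=4, A=0: +4·20° lon, +0·10° lat → SW at lon -100°, lat -90°.
Square 7, 2: +7·2° lon, +2·1° lat → SW at lon -86°, lat -88°.
Subsquare p=15, l=11: +15·0.0833333° lon, +11·0.0416667° lat → SW at lon -84.75°, lat -87.5417°.
Extended square 0, 7: +0·0.00833333° lon, +7·0.00416667° lat → SW at lon -84.75°, lat -87.5125°.
Cell spans 0.00833333° lon × 0.00416667° lat.
west -84.75000, east -84.74167.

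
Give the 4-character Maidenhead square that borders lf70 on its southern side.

Latitude square 0; −1 → -1, wraps to 9, carry into field.
Latitude field F = 5; −1 → 4 = E.
The longitude characters are unchanged.

LE79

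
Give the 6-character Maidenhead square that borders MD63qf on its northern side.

MD63qg

Latitude subsquare f = 5; +1 → 6 = g.
The longitude characters are unchanged.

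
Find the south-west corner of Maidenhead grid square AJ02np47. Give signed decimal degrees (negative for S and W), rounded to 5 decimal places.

2.65417, -178.88333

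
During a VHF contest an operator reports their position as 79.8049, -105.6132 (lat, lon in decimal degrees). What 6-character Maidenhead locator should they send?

DQ79et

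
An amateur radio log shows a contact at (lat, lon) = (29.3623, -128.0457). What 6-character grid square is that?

CL59xi

Add 180° to longitude and 90° to latitude: 51.9543, 119.3623.
Field: lon ⌊51.9543/20⌋ = 2 → C; lat ⌊119.3623/10⌋ = 11 → L.
Square: lon ⌊11.9543/2⌋ = 5; lat ⌊9.3623/1⌋ = 9.
Subsquare: lon ⌊1.9543/0.0833333⌋ = 23 → x; lat ⌊0.3623/0.0416667⌋ = 8 → i.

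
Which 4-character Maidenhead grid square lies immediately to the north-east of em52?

Longitude square 5; +1 → 6.
Latitude square 2; +1 → 3.

EM63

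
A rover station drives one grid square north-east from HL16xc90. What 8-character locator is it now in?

Longitude extended square 9; +1 → 10, wraps to 0, carry into subsquare.
Longitude subsquare x = 23; +1 → 24, wraps to 0 = a, carry into square.
Longitude square 1; +1 → 2.
Latitude extended square 0; +1 → 1.

HL26ac01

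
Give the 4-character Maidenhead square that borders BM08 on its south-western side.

Longitude square 0; −1 → -1, wraps to 9, carry into field.
Longitude field B = 1; −1 → 0 = A.
Latitude square 8; −1 → 7.

AM97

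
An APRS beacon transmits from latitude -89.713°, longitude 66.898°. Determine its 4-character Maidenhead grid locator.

Shift to the Maidenhead origin (180°W, 90°S): lon 246.90, lat 0.29.
Field: lon ⌊246.90/20⌋ = 12 → M; lat ⌊0.29/10⌋ = 0 → A.
Square: lon ⌊6.90/2⌋ = 3; lat ⌊0.29/1⌋ = 0.

MA30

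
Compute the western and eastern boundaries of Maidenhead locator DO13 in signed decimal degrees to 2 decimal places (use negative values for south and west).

Field D=3, O=14: +3·20° lon, +14·10° lat → SW at lon -120°, lat 50°.
Square 1, 3: +1·2° lon, +3·1° lat → SW at lon -118°, lat 53°.
Cell spans 2° lon × 1° lat.
west -118.00, east -116.00.

-118.00, -116.00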